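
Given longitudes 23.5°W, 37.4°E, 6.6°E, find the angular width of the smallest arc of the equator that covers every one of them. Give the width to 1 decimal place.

Sort the longitudes: -23.5°, +6.6°, +37.4°.
Eastward gaps between consecutive values (wrapping around): 30.1°, 30.8°, 299.1°.
Largest gap = 299.1° ⇒ minimal covering band is its complement: 360° − 299.1° = 60.9°.
Band runs from -23.5° eastward to +37.4°.

60.9°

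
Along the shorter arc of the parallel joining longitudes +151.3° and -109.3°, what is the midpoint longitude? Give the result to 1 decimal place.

Signed shortest Δλ from +151.3° to -109.3° is +99.4°.
Midpoint longitude = +151.3° + (+99.4°)/2 = +151.3° + 49.7° = +201.0°.
Normalise into (−180°, 180°]: -159.0°.
(The naïve average (+151.3 + -109.3)/2 = 21.0° is on the wrong side of the globe.)

-159.0°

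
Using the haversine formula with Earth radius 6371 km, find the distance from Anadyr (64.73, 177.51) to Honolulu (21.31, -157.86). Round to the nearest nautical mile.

2783 nmi

Δλ = -157.86 − 177.51 = -335.37°; wrapped into (−180°, 180°]: 24.63°.
Δφ = 21.31 − 64.73 = -43.42°.
a = sin²(Δφ/2) + cos φ₁ · cos φ₂ · sin²(Δλ/2) = 0.154924.
c = 2·atan2(√a, √(1−a)) = 0.80910 rad → d = 6371·c ≈ 5154.76 km ≈ 2783.35 nmi.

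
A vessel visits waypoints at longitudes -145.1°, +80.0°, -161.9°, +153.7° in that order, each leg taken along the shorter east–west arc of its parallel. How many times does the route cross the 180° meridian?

3

Leg 1: -145.1° → +80.0°, shortest Δλ = -134.9° (west) — crosses 180°.
Leg 2: +80.0° → -161.9°, shortest Δλ = 118.1° (east) — crosses 180°.
Leg 3: -161.9° → +153.7°, shortest Δλ = -44.4° (west) — crosses 180°.
Total crossings: 3.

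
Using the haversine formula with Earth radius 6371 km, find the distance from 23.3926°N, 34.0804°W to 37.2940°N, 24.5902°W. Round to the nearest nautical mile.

967 nmi

Δλ = -24.5902 − -34.0804 = 9.4902°.
Δφ = 37.2940 − 23.3926 = 13.9014°.
a = sin²(Δφ/2) + cos φ₁ · cos φ₂ · sin²(Δλ/2) = 0.019641.
c = 2·atan2(√a, √(1−a)) = 0.28122 rad → d = 6371·c ≈ 1791.65 km ≈ 967.41 nmi.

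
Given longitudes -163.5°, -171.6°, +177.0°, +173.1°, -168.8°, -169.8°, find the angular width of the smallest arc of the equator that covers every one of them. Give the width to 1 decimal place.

Sort the longitudes: -171.6°, -169.8°, -168.8°, -163.5°, +173.1°, +177.0°.
Eastward gaps between consecutive values (wrapping around): 1.8°, 1.0°, 5.3°, 336.6°, 3.9°, 11.4°.
Largest gap = 336.6° ⇒ minimal covering band is its complement: 360° − 336.6° = 23.4°.
Band runs from +173.1° eastward to -163.5°, crossing the antimeridian.

23.4°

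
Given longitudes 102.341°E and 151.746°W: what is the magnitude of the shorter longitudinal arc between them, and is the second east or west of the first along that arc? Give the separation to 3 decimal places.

Raw difference: -151.746 − 102.341 = -254.087°.
Normalise into (−180°, 180°]: -254.087° + 360° = 105.913°.
Positive ⇒ the second point lies to the east; separation 105.913°.

105.913° east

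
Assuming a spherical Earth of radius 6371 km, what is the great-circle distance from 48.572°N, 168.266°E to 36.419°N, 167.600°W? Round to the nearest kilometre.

2380 km

Δλ = -167.600 − 168.266 = -335.866°; wrapped into (−180°, 180°]: 24.134°.
Δφ = 36.419 − 48.572 = -12.153°.
a = sin²(Δφ/2) + cos φ₁ · cos φ₂ · sin²(Δλ/2) = 0.034476.
c = 2·atan2(√a, √(1−a)) = 0.37352 rad → d = 6371·c ≈ 2379.70 km.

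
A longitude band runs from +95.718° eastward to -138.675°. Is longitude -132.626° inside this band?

Band width going east from +95.718° to -138.675°: ((-138.675 − 95.718) mod 360) = 125.607°.
Offset of -132.626° east of the west edge: ((-132.626 − 95.718) mod 360) = 131.656°.
131.656° > 125.607° ⇒ outside.

No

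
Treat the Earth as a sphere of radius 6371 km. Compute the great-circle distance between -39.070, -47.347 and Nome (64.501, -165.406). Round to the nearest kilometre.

Δλ = -165.406 − -47.347 = -118.059°.
Δφ = 64.501 − -39.070 = 103.571°.
a = sin²(Δφ/2) + cos φ₁ · cos φ₂ · sin²(Δλ/2) = 0.863045.
c = 2·atan2(√a, √(1−a)) = 2.38341 rad → d = 6371·c ≈ 15184.74 km.

15185 km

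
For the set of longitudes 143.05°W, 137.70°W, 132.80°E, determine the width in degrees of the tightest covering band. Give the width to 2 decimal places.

Sort the longitudes: -143.05°, -137.70°, +132.80°.
Eastward gaps between consecutive values (wrapping around): 5.35°, 270.50°, 84.15°.
Largest gap = 270.50° ⇒ minimal covering band is its complement: 360° − 270.50° = 89.50°.
Band runs from +132.80° eastward to -137.70°, crossing the antimeridian.

89.50°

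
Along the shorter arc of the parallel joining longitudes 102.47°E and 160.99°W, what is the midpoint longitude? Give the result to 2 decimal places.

Signed shortest Δλ from +102.47° to -160.99° is +96.54°.
Midpoint longitude = +102.47° + (+96.54°)/2 = +102.47° + 48.27° = +150.74°.
(The naïve average (+102.47 + -160.99)/2 = -29.26° is on the wrong side of the globe.)

150.74°E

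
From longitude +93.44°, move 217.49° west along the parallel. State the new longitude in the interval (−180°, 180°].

-124.05°

Start at +93.44°; shift −217.49° → -124.05°.
-124.05° already lies in (−180°, 180°].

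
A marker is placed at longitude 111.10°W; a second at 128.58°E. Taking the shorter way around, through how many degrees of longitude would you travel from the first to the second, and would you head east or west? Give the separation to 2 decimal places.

Raw difference: 128.58 − -111.10 = 239.68°.
Normalise into (−180°, 180°]: 239.68° − 360° = -120.32°.
Negative ⇒ the second point lies to the west; separation 120.32°.

120.32° west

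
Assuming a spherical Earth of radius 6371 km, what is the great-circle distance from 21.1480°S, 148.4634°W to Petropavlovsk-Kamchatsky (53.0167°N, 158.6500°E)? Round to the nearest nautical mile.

5230 nmi

Δλ = 158.6500 − -148.4634 = 307.1134°; wrapped into (−180°, 180°]: -52.8866°.
Δφ = 53.0167 − -21.1480 = 74.1647°.
a = sin²(Δφ/2) + cos φ₁ · cos φ₂ · sin²(Δλ/2) = 0.474825.
c = 2·atan2(√a, √(1−a)) = 1.52042 rad → d = 6371·c ≈ 9686.62 km ≈ 5230.36 nmi.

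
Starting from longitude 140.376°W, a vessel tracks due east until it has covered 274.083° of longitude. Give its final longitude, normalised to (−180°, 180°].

Start at -140.376°; shift +274.083° → +133.707°.
+133.707° already lies in (−180°, 180°].

133.707°E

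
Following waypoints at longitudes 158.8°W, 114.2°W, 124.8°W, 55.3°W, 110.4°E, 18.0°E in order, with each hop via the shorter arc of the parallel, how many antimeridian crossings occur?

Leg 1: -158.8° → -114.2°, shortest Δλ = 44.6° (east) — does not cross 180°.
Leg 2: -114.2° → -124.8°, shortest Δλ = -10.6° (west) — does not cross 180°.
Leg 3: -124.8° → -55.3°, shortest Δλ = 69.5° (east) — does not cross 180°.
Leg 4: -55.3° → +110.4°, shortest Δλ = 165.7° (east) — does not cross 180°.
Leg 5: +110.4° → +18.0°, shortest Δλ = -92.4° (west) — does not cross 180°.
Total crossings: 0.

0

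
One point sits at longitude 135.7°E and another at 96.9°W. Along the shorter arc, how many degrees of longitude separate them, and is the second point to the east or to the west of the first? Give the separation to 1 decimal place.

Raw difference: -96.9 − 135.7 = -232.6°.
Normalise into (−180°, 180°]: -232.6° + 360° = 127.4°.
Positive ⇒ the second point lies to the east; separation 127.4°.

127.4° east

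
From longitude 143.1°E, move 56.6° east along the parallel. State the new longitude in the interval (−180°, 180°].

160.3°W

Start at +143.1°; shift +56.6° → +199.7°.
+199.7° lies outside (−180°, 180°]; subtract 360° → -160.3°.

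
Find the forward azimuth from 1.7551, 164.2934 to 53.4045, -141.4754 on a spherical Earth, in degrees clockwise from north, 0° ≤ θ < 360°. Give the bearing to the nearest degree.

Δλ = -141.4754 − 164.2934 = -305.7688°; wrapped into (−180°, 180°]: 54.2312°.
θ = atan2( sin Δλ · cos φ₂ , cos φ₁ · sin φ₂ − sin φ₁ · cos φ₂ · cos Δλ )
  = atan2(0.48372, 0.79182) = 31.421° → normalised to [0°, 360°): 31.421°.

31°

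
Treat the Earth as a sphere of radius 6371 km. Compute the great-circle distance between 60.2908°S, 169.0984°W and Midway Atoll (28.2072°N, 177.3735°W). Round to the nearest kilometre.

9870 km

Δλ = -177.3735 − -169.0984 = -8.2751°.
Δφ = 28.2072 − -60.2908 = 88.4980°.
a = sin²(Δφ/2) + cos φ₁ · cos φ₂ · sin²(Δλ/2) = 0.489168.
c = 2·atan2(√a, √(1−a)) = 1.54913 rad → d = 6371·c ≈ 9869.51 km.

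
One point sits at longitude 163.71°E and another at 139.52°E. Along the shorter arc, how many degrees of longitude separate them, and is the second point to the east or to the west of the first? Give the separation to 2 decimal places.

Raw difference: 139.52 − 163.71 = -24.19°.
Normalise into (−180°, 180°]: -24.19° stays -24.19°.
Negative ⇒ the second point lies to the west; separation 24.19°.

24.19° west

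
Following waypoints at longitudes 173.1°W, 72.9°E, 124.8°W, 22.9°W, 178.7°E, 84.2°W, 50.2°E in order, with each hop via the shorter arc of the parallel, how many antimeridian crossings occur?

Leg 1: -173.1° → +72.9°, shortest Δλ = -114.0° (west) — crosses 180°.
Leg 2: +72.9° → -124.8°, shortest Δλ = 162.3° (east) — crosses 180°.
Leg 3: -124.8° → -22.9°, shortest Δλ = 101.9° (east) — does not cross 180°.
Leg 4: -22.9° → +178.7°, shortest Δλ = -158.4° (west) — crosses 180°.
Leg 5: +178.7° → -84.2°, shortest Δλ = 97.1° (east) — crosses 180°.
Leg 6: -84.2° → +50.2°, shortest Δλ = 134.4° (east) — does not cross 180°.
Total crossings: 4.

4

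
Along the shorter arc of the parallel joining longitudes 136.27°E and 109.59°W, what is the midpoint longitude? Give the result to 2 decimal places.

166.66°W

Signed shortest Δλ from +136.27° to -109.59° is +114.14°.
Midpoint longitude = +136.27° + (+114.14°)/2 = +136.27° + 57.07° = +193.34°.
Normalise into (−180°, 180°]: -166.66°.
(The naïve average (+136.27 + -109.59)/2 = 13.34° is on the wrong side of the globe.)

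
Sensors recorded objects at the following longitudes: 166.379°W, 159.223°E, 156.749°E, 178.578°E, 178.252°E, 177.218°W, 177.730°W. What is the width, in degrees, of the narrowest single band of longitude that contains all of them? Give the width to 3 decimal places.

Sort the longitudes: -177.730°, -177.218°, -166.379°, +156.749°, +159.223°, +178.252°, +178.578°.
Eastward gaps between consecutive values (wrapping around): 0.512°, 10.839°, 323.128°, 2.474°, 19.029°, 0.326°, 3.692°.
Largest gap = 323.128° ⇒ minimal covering band is its complement: 360° − 323.128° = 36.872°.
Band runs from +156.749° eastward to -166.379°, crossing the antimeridian.

36.872°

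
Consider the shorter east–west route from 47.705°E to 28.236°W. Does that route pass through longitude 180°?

No

Signed shortest Δλ = ((-28.236 − 47.705 + 180) mod 360) − 180 = -75.941°.
Going west by 75.941° from +47.705° reaches -28.236° without touching 180°.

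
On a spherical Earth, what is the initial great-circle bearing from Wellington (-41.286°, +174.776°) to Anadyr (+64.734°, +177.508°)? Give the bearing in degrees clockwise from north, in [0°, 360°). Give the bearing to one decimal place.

Δλ = 177.508 − 174.776 = 2.732°.
θ = atan2( sin Δλ · cos φ₂ , cos φ₁ · sin φ₂ − sin φ₁ · cos φ₂ · cos Δλ )
  = atan2(0.02034, 0.96085) = 1.213° → normalised to [0°, 360°): 1.213°.

1.2°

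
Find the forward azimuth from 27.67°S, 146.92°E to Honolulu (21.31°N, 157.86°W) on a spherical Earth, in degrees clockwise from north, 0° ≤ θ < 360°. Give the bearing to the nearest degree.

53°

Δλ = -157.86 − 146.92 = -304.78°; wrapped into (−180°, 180°]: 55.22°.
θ = atan2( sin Δλ · cos φ₂ , cos φ₁ · sin φ₂ − sin φ₁ · cos φ₂ · cos Δλ )
  = atan2(0.76519, 0.56864) = 53.383° → normalised to [0°, 360°): 53.383°.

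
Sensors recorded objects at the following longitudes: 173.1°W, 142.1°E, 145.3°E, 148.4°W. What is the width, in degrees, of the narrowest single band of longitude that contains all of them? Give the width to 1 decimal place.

69.5°

Sort the longitudes: -173.1°, -148.4°, +142.1°, +145.3°.
Eastward gaps between consecutive values (wrapping around): 24.7°, 290.5°, 3.2°, 41.6°.
Largest gap = 290.5° ⇒ minimal covering band is its complement: 360° − 290.5° = 69.5°.
Band runs from +142.1° eastward to -148.4°, crossing the antimeridian.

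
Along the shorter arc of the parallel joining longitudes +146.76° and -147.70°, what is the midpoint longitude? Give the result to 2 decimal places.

+179.53°

Signed shortest Δλ from +146.76° to -147.70° is +65.54°.
Midpoint longitude = +146.76° + (+65.54°)/2 = +146.76° + 32.77° = +179.53°.
(The naïve average (+146.76 + -147.70)/2 = -0.47° is on the wrong side of the globe.)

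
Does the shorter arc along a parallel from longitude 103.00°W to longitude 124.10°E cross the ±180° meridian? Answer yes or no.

Yes

Naïve |124.10 − -103.00| = 227.1° > 180°, so the shorter arc goes the other way round — across 180°.
Signed shortest Δλ = ((124.10 − -103.00 + 180) mod 360) − 180 = -132.9°.
Going west by 132.9° from -103.00° passes through 180° before reaching +124.10°.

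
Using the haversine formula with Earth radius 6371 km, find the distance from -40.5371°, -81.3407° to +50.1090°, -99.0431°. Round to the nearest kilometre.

10226 km

Δλ = -99.0431 − -81.3407 = -17.7024°.
Δφ = 50.1090 − -40.5371 = 90.6461°.
a = sin²(Δφ/2) + cos φ₁ · cos φ₂ · sin²(Δλ/2) = 0.517178.
c = 2·atan2(√a, √(1−a)) = 1.60516 rad → d = 6371·c ≈ 10226.46 km.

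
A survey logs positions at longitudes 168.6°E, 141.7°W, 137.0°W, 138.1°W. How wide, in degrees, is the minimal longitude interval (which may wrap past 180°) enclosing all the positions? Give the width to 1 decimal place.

54.4°

Sort the longitudes: -141.7°, -138.1°, -137.0°, +168.6°.
Eastward gaps between consecutive values (wrapping around): 3.6°, 1.1°, 305.6°, 49.7°.
Largest gap = 305.6° ⇒ minimal covering band is its complement: 360° − 305.6° = 54.4°.
Band runs from +168.6° eastward to -137.0°, crossing the antimeridian.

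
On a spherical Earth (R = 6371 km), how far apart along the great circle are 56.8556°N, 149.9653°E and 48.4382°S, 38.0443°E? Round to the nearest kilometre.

15527 km

Δλ = 38.0443 − 149.9653 = -111.9210°.
Δφ = -48.4382 − 56.8556 = -105.2938°.
a = sin²(Δφ/2) + cos φ₁ · cos φ₂ · sin²(Δλ/2) = 0.880958.
c = 2·atan2(√a, √(1−a)) = 2.43706 rad → d = 6371·c ≈ 15526.52 km.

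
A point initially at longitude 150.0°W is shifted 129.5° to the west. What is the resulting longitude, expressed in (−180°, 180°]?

Start at -150.0°; shift −129.5° → -279.5°.
-279.5° lies outside (−180°, 180°]; add 360° → +80.5°.

80.5°E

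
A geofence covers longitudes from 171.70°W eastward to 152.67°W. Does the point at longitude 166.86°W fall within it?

Yes

Band width going east from -171.70° to -152.67°: ((-152.67 − -171.70) mod 360) = 19.03°.
Offset of -166.86° east of the west edge: ((-166.86 − -171.70) mod 360) = 4.84°.
4.84° ≤ 19.03° ⇒ inside.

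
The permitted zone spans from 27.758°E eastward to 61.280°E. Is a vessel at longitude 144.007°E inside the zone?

Band width going east from +27.758° to +61.280°: ((61.280 − 27.758) mod 360) = 33.522°.
Offset of +144.007° east of the west edge: ((144.007 − 27.758) mod 360) = 116.249°.
116.249° > 33.522° ⇒ outside.

No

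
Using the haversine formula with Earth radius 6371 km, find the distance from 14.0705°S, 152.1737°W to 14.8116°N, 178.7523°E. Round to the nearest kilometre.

Δλ = 178.7523 − -152.1737 = 330.9260°; wrapped into (−180°, 180°]: -29.0740°.
Δφ = 14.8116 − -14.0705 = 28.8821°.
a = sin²(Δφ/2) + cos φ₁ · cos φ₂ · sin²(Δλ/2) = 0.121275.
c = 2·atan2(√a, √(1−a)) = 0.71140 rad → d = 6371·c ≈ 4532.31 km.

4532 km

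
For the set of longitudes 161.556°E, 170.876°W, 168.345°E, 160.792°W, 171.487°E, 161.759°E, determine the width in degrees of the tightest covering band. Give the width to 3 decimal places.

Sort the longitudes: -170.876°, -160.792°, +161.556°, +161.759°, +168.345°, +171.487°.
Eastward gaps between consecutive values (wrapping around): 10.084°, 322.348°, 0.203°, 6.586°, 3.142°, 17.637°.
Largest gap = 322.348° ⇒ minimal covering band is its complement: 360° − 322.348° = 37.652°.
Band runs from +161.556° eastward to -160.792°, crossing the antimeridian.

37.652°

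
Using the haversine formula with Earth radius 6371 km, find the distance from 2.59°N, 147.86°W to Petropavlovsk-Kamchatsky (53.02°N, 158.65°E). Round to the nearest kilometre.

7430 km

Δλ = 158.65 − -147.86 = 306.51°; wrapped into (−180°, 180°]: -53.49°.
Δφ = 53.02 − 2.59 = 50.43°.
a = sin²(Δφ/2) + cos φ₁ · cos φ₂ · sin²(Δλ/2) = 0.303188.
c = 2·atan2(√a, √(1−a)) = 1.16622 rad → d = 6371·c ≈ 7430.02 km.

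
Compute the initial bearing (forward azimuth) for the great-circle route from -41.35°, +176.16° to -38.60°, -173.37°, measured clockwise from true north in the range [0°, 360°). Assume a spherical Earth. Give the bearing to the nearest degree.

Δλ = -173.37 − 176.16 = -349.53°; wrapped into (−180°, 180°]: 10.47°.
θ = atan2( sin Δλ · cos φ₂ , cos φ₁ · sin φ₂ − sin φ₁ · cos φ₂ · cos Δλ )
  = atan2(0.14202, 0.03938) = 74.501° → normalised to [0°, 360°): 74.501°.

75°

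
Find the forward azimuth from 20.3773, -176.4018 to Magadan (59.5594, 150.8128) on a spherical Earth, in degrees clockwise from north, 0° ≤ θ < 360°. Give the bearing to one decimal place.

Δλ = 150.8128 − -176.4018 = 327.2146°; wrapped into (−180°, 180°]: -32.7854°.
θ = atan2( sin Δλ · cos φ₂ , cos φ₁ · sin φ₂ − sin φ₁ · cos φ₂ · cos Δλ )
  = atan2(-0.27435, 0.65989) = -22.575° → normalised to [0°, 360°): 337.425°.

337.4°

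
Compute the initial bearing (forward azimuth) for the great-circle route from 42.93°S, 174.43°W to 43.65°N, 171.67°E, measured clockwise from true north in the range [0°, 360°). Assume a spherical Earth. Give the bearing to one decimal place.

Δλ = 171.67 − -174.43 = 346.10°; wrapped into (−180°, 180°]: -13.90°.
θ = atan2( sin Δλ · cos φ₂ , cos φ₁ · sin φ₂ − sin φ₁ · cos φ₂ · cos Δλ )
  = atan2(-0.17382, 0.98379) = -10.020° → normalised to [0°, 360°): 349.980°.

350.0°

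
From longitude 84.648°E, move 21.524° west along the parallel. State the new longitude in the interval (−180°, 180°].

Start at +84.648°; shift −21.524° → +63.124°.
+63.124° already lies in (−180°, 180°].

63.124°E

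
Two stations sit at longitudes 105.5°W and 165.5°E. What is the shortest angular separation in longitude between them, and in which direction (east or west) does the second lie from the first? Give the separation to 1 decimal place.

Raw difference: 165.5 − -105.5 = 271.0°.
Normalise into (−180°, 180°]: 271.0° − 360° = -89.0°.
Negative ⇒ the second point lies to the west; separation 89.0°.

89.0° west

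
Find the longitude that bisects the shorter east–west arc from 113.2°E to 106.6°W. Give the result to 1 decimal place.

Signed shortest Δλ from +113.2° to -106.6° is +140.2°.
Midpoint longitude = +113.2° + (+140.2°)/2 = +113.2° + 70.1° = +183.3°.
Normalise into (−180°, 180°]: -176.7°.
(The naïve average (+113.2 + -106.6)/2 = 3.3° is on the wrong side of the globe.)

176.7°W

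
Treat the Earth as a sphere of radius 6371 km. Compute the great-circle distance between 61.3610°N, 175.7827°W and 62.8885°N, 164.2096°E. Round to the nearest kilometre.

Δλ = 164.2096 − -175.7827 = 339.9923°; wrapped into (−180°, 180°]: -20.0077°.
Δφ = 62.8885 − 61.3610 = 1.5275°.
a = sin²(Δφ/2) + cos φ₁ · cos φ₂ · sin²(Δλ/2) = 0.006769.
c = 2·atan2(√a, √(1−a)) = 0.16473 rad → d = 6371·c ≈ 1049.52 km.

1050 km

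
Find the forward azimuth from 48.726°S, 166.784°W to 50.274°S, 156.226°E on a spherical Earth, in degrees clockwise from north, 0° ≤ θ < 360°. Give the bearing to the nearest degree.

Δλ = 156.226 − -166.784 = 323.010°; wrapped into (−180°, 180°]: -36.990°.
θ = atan2( sin Δλ · cos φ₂ , cos φ₁ · sin φ₂ − sin φ₁ · cos φ₂ · cos Δλ )
  = atan2(-0.38454, -0.12369) = -107.830° → normalised to [0°, 360°): 252.170°.

252°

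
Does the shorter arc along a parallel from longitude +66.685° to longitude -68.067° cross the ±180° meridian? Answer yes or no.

Signed shortest Δλ = ((-68.067 − 66.685 + 180) mod 360) − 180 = -134.752°.
Going west by 134.752° from +66.685° reaches -68.067° without touching 180°.

No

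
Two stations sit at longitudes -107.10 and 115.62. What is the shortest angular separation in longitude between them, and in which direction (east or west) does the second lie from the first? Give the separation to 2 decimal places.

Raw difference: 115.62 − -107.10 = 222.72°.
Normalise into (−180°, 180°]: 222.72° − 360° = -137.28°.
Negative ⇒ the second point lies to the west; separation 137.28°.

137.28° west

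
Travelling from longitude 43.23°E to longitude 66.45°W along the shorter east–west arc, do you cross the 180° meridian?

Signed shortest Δλ = ((-66.45 − 43.23 + 180) mod 360) − 180 = -109.68°.
Going west by 109.68° from +43.23° reaches -66.45° without touching 180°.

No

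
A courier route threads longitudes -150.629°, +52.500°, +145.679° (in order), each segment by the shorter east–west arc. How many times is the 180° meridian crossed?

Leg 1: -150.629° → +52.500°, shortest Δλ = -156.871° (west) — crosses 180°.
Leg 2: +52.500° → +145.679°, shortest Δλ = 93.179° (east) — does not cross 180°.
Total crossings: 1.

1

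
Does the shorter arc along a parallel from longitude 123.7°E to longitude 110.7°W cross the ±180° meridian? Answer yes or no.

Naïve |-110.7 − 123.7| = 234.4° > 180°, so the shorter arc goes the other way round — across 180°.
Signed shortest Δλ = ((-110.7 − 123.7 + 180) mod 360) − 180 = 125.6°.
Going east by 125.6° from +123.7° passes through 180° before reaching -110.7°.

Yes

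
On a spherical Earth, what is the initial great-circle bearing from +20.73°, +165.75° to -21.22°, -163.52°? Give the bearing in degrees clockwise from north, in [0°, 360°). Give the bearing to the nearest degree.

143°

Δλ = -163.52 − 165.75 = -329.27°; wrapped into (−180°, 180°]: 30.73°.
θ = atan2( sin Δλ · cos φ₂ , cos φ₁ · sin φ₂ − sin φ₁ · cos φ₂ · cos Δλ )
  = atan2(0.47635, -0.62215) = 142.561° → normalised to [0°, 360°): 142.561°.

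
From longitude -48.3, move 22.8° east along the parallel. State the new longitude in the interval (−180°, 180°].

-25.5°

Start at -48.3°; shift +22.8° → -25.5°.
-25.5° already lies in (−180°, 180°].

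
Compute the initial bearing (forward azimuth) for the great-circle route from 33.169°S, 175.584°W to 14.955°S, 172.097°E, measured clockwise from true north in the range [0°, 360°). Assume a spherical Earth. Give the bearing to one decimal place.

Δλ = 172.097 − -175.584 = 347.681°; wrapped into (−180°, 180°]: -12.319°.
θ = atan2( sin Δλ · cos φ₂ , cos φ₁ · sin φ₂ − sin φ₁ · cos φ₂ · cos Δλ )
  = atan2(-0.20613, 0.30040) = -34.457° → normalised to [0°, 360°): 325.543°.

325.5°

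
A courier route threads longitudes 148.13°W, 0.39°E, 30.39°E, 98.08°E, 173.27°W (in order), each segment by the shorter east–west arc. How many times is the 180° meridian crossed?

1

Leg 1: -148.13° → +0.39°, shortest Δλ = 148.52° (east) — does not cross 180°.
Leg 2: +0.39° → +30.39°, shortest Δλ = 30.0° (east) — does not cross 180°.
Leg 3: +30.39° → +98.08°, shortest Δλ = 67.69° (east) — does not cross 180°.
Leg 4: +98.08° → -173.27°, shortest Δλ = 88.65° (east) — crosses 180°.
Total crossings: 1.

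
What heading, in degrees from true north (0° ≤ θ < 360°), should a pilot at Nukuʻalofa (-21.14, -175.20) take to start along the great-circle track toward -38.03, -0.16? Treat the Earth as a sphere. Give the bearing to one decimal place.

175.5°

Δλ = -0.16 − -175.20 = 175.04°.
θ = atan2( sin Δλ · cos φ₂ , cos φ₁ · sin φ₂ − sin φ₁ · cos φ₂ · cos Δλ )
  = atan2(0.06810, -0.85763) = 175.460° → normalised to [0°, 360°): 175.460°.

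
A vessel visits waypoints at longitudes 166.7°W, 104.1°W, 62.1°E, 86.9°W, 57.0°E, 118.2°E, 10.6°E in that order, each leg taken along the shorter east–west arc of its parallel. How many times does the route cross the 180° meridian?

Leg 1: -166.7° → -104.1°, shortest Δλ = 62.6° (east) — does not cross 180°.
Leg 2: -104.1° → +62.1°, shortest Δλ = 166.2° (east) — does not cross 180°.
Leg 3: +62.1° → -86.9°, shortest Δλ = -149.0° (west) — does not cross 180°.
Leg 4: -86.9° → +57.0°, shortest Δλ = 143.9° (east) — does not cross 180°.
Leg 5: +57.0° → +118.2°, shortest Δλ = 61.2° (east) — does not cross 180°.
Leg 6: +118.2° → +10.6°, shortest Δλ = -107.6° (west) — does not cross 180°.
Total crossings: 0.

0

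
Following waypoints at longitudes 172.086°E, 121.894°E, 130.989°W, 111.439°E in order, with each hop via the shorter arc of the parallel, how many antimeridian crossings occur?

Leg 1: +172.086° → +121.894°, shortest Δλ = -50.192° (west) — does not cross 180°.
Leg 2: +121.894° → -130.989°, shortest Δλ = 107.117° (east) — crosses 180°.
Leg 3: -130.989° → +111.439°, shortest Δλ = -117.572° (west) — crosses 180°.
Total crossings: 2.

2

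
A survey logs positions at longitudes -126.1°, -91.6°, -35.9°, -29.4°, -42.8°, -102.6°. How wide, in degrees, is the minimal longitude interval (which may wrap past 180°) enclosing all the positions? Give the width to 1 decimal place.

Sort the longitudes: -126.1°, -102.6°, -91.6°, -42.8°, -35.9°, -29.4°.
Eastward gaps between consecutive values (wrapping around): 23.5°, 11.0°, 48.8°, 6.9°, 6.5°, 263.3°.
Largest gap = 263.3° ⇒ minimal covering band is its complement: 360° − 263.3° = 96.7°.
Band runs from -126.1° eastward to -29.4°.

96.7°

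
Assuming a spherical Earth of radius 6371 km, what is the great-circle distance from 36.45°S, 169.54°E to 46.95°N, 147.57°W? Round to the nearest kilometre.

Δλ = -147.57 − 169.54 = -317.11°; wrapped into (−180°, 180°]: 42.89°.
Δφ = 46.95 − -36.45 = 83.40°.
a = sin²(Δφ/2) + cos φ₁ · cos φ₂ · sin²(Δλ/2) = 0.515929.
c = 2·atan2(√a, √(1−a)) = 1.60266 rad → d = 6371·c ≈ 10210.54 km.

10211 km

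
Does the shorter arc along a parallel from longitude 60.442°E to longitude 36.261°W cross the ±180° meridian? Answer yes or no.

No

Signed shortest Δλ = ((-36.261 − 60.442 + 180) mod 360) − 180 = -96.703°.
Going west by 96.703° from +60.442° reaches -36.261° without touching 180°.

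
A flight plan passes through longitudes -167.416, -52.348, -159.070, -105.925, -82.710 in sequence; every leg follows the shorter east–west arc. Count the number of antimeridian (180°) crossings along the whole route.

0

Leg 1: -167.416° → -52.348°, shortest Δλ = 115.068° (east) — does not cross 180°.
Leg 2: -52.348° → -159.070°, shortest Δλ = -106.722° (west) — does not cross 180°.
Leg 3: -159.070° → -105.925°, shortest Δλ = 53.145° (east) — does not cross 180°.
Leg 4: -105.925° → -82.710°, shortest Δλ = 23.215° (east) — does not cross 180°.
Total crossings: 0.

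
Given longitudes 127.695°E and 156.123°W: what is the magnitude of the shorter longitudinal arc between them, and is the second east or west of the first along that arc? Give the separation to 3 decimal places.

76.182° east

Raw difference: -156.123 − 127.695 = -283.818°.
Normalise into (−180°, 180°]: -283.818° + 360° = 76.182°.
Positive ⇒ the second point lies to the east; separation 76.182°.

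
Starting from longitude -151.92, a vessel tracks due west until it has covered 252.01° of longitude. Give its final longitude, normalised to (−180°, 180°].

-43.93°

Start at -151.92°; shift −252.01° → -403.93°.
-403.93° lies outside (−180°, 180°]; add 360° → -43.93°.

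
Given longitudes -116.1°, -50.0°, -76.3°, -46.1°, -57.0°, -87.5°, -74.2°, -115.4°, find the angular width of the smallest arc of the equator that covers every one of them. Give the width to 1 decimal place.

70.0°

Sort the longitudes: -116.1°, -115.4°, -87.5°, -76.3°, -74.2°, -57.0°, -50.0°, -46.1°.
Eastward gaps between consecutive values (wrapping around): 0.7°, 27.9°, 11.2°, 2.1°, 17.2°, 7.0°, 3.9°, 290.0°.
Largest gap = 290.0° ⇒ minimal covering band is its complement: 360° − 290.0° = 70.0°.
Band runs from -116.1° eastward to -46.1°.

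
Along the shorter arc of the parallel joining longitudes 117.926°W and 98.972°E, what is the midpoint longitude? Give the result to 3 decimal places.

170.523°E

Signed shortest Δλ from -117.926° to +98.972° is -143.102°.
Midpoint longitude = -117.926° + (-143.102°)/2 = -117.926° − 71.551° = -189.477°.
Normalise into (−180°, 180°]: +170.523°.
(The naïve average (-117.926 + +98.972)/2 = -9.477° is on the wrong side of the globe.)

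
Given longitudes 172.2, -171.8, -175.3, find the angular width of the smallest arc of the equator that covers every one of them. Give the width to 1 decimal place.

16.0°

Sort the longitudes: -175.3°, -171.8°, +172.2°.
Eastward gaps between consecutive values (wrapping around): 3.5°, 344.0°, 12.5°.
Largest gap = 344.0° ⇒ minimal covering band is its complement: 360° − 344.0° = 16.0°.
Band runs from +172.2° eastward to -171.8°, crossing the antimeridian.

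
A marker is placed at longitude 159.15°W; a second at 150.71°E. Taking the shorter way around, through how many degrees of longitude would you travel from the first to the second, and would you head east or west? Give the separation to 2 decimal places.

Raw difference: 150.71 − -159.15 = 309.86°.
Normalise into (−180°, 180°]: 309.86° − 360° = -50.14°.
Negative ⇒ the second point lies to the west; separation 50.14°.

50.14° west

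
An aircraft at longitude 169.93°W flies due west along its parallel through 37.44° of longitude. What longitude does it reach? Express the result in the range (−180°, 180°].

Start at -169.93°; shift −37.44° → -207.37°.
-207.37° lies outside (−180°, 180°]; add 360° → +152.63°.

152.63°E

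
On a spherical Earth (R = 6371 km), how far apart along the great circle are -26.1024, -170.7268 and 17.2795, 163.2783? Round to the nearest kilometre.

Δλ = 163.2783 − -170.7268 = 334.0051°; wrapped into (−180°, 180°]: -25.9949°.
Δφ = 17.2795 − -26.1024 = 43.3819°.
a = sin²(Δφ/2) + cos φ₁ · cos φ₂ · sin²(Δλ/2) = 0.179978.
c = 2·atan2(√a, √(1−a)) = 0.87624 rad → d = 6371·c ≈ 5582.54 km.

5583 km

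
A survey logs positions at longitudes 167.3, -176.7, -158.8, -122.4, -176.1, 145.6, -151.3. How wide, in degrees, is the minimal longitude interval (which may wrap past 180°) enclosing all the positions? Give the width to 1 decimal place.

Sort the longitudes: -176.7°, -176.1°, -158.8°, -151.3°, -122.4°, +145.6°, +167.3°.
Eastward gaps between consecutive values (wrapping around): 0.6°, 17.3°, 7.5°, 28.9°, 268.0°, 21.7°, 16.0°.
Largest gap = 268.0° ⇒ minimal covering band is its complement: 360° − 268.0° = 92.0°.
Band runs from +145.6° eastward to -122.4°, crossing the antimeridian.

92.0°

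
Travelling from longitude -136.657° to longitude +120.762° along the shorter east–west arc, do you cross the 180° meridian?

Naïve |120.762 − -136.657| = 257.419° > 180°, so the shorter arc goes the other way round — across 180°.
Signed shortest Δλ = ((120.762 − -136.657 + 180) mod 360) − 180 = -102.581°.
Going west by 102.581° from -136.657° passes through 180° before reaching +120.762°.

Yes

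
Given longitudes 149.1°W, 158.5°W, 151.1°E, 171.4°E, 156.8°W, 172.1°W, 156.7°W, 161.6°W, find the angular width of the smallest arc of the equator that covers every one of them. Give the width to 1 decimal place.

59.8°

Sort the longitudes: -172.1°, -161.6°, -158.5°, -156.8°, -156.7°, -149.1°, +151.1°, +171.4°.
Eastward gaps between consecutive values (wrapping around): 10.5°, 3.1°, 1.7°, 0.1°, 7.6°, 300.2°, 20.3°, 16.5°.
Largest gap = 300.2° ⇒ minimal covering band is its complement: 360° − 300.2° = 59.8°.
Band runs from +151.1° eastward to -149.1°, crossing the antimeridian.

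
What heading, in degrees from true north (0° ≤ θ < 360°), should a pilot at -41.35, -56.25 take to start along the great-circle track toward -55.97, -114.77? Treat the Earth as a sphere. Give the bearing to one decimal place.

228.0°

Δλ = -114.77 − -56.25 = -58.52°.
θ = atan2( sin Δλ · cos φ₂ , cos φ₁ · sin φ₂ − sin φ₁ · cos φ₂ · cos Δλ )
  = atan2(-0.47726, -0.42906) = -131.956° → normalised to [0°, 360°): 228.044°.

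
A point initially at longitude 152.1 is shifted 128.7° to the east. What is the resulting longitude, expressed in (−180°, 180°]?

-79.2°

Start at +152.1°; shift +128.7° → +280.8°.
+280.8° lies outside (−180°, 180°]; subtract 360° → -79.2°.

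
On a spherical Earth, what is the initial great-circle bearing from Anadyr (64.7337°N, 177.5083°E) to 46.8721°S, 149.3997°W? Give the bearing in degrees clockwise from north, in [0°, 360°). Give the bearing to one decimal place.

155.8°

Δλ = -149.3997 − 177.5083 = -326.9080°; wrapped into (−180°, 180°]: 33.0920°.
θ = atan2( sin Δλ · cos φ₂ , cos φ₁ · sin φ₂ − sin φ₁ · cos φ₂ · cos Δλ )
  = atan2(0.37325, -0.82946) = 155.773° → normalised to [0°, 360°): 155.773°.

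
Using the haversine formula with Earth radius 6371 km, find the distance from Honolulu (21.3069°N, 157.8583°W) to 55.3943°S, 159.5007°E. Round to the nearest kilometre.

9432 km

Δλ = 159.5007 − -157.8583 = 317.3590°; wrapped into (−180°, 180°]: -42.6410°.
Δφ = -55.3943 − 21.3069 = -76.7012°.
a = sin²(Δφ/2) + cos φ₁ · cos φ₂ · sin²(Δλ/2) = 0.454930.
c = 2·atan2(√a, √(1−a)) = 1.48053 rad → d = 6371·c ≈ 9432.48 km.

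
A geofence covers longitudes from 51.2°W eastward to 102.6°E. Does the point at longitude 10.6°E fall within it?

Band width going east from -51.2° to +102.6°: ((102.6 − -51.2) mod 360) = 153.8°.
Offset of +10.6° east of the west edge: ((10.6 − -51.2) mod 360) = 61.8°.
61.8° ≤ 153.8° ⇒ inside.

Yes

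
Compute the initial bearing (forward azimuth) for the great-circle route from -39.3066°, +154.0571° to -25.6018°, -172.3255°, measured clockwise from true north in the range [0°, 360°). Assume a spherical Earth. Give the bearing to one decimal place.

74.2°

Δλ = -172.3255 − 154.0571 = -326.3826°; wrapped into (−180°, 180°]: 33.6174°.
θ = atan2( sin Δλ · cos φ₂ , cos φ₁ · sin φ₂ − sin φ₁ · cos φ₂ · cos Δλ )
  = atan2(0.49929, 0.14138) = 74.190° → normalised to [0°, 360°): 74.190°.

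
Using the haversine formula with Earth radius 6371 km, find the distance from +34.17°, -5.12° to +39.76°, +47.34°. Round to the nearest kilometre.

4636 km

Δλ = 47.34 − -5.12 = 52.46°.
Δφ = 39.76 − 34.17 = 5.59°.
a = sin²(Δφ/2) + cos φ₁ · cos φ₂ · sin²(Δλ/2) = 0.126621.
c = 2·atan2(√a, √(1−a)) = 0.72762 rad → d = 6371·c ≈ 4635.68 km.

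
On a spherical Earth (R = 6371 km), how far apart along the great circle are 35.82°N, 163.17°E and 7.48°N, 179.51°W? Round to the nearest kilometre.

3610 km

Δλ = -179.51 − 163.17 = -342.68°; wrapped into (−180°, 180°]: 17.32°.
Δφ = 7.48 − 35.82 = -28.34°.
a = sin²(Δφ/2) + cos φ₁ · cos φ₂ · sin²(Δλ/2) = 0.078154.
c = 2·atan2(√a, √(1−a)) = 0.56667 rad → d = 6371·c ≈ 3610.27 km.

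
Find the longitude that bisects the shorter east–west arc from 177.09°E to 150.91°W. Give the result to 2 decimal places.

Signed shortest Δλ from +177.09° to -150.91° is +32.00°.
Midpoint longitude = +177.09° + (+32.00°)/2 = +177.09° + 16.00° = +193.09°.
Normalise into (−180°, 180°]: -166.91°.
(The naïve average (+177.09 + -150.91)/2 = 13.09° is on the wrong side of the globe.)

166.91°W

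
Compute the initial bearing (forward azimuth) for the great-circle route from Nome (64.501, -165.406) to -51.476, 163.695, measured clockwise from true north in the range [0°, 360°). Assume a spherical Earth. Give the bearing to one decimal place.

Δλ = 163.695 − -165.406 = 329.101°; wrapped into (−180°, 180°]: -30.899°.
θ = atan2( sin Δλ · cos φ₂ , cos φ₁ · sin φ₂ − sin φ₁ · cos φ₂ · cos Δλ )
  = atan2(-0.31985, -0.81918) = -158.672° → normalised to [0°, 360°): 201.328°.

201.3°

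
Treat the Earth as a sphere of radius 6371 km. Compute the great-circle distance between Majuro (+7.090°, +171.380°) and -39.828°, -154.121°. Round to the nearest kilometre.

Δλ = -154.121 − 171.380 = -325.501°; wrapped into (−180°, 180°]: 34.499°.
Δφ = -39.828 − 7.090 = -46.918°.
a = sin²(Δφ/2) + cos φ₁ · cos φ₂ · sin²(Δλ/2) = 0.225491.
c = 2·atan2(√a, √(1−a)) = 0.98961 rad → d = 6371·c ≈ 6304.78 km.

6305 km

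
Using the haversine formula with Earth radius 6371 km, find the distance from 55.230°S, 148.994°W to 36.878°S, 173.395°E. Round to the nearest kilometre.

Δλ = 173.395 − -148.994 = 322.389°; wrapped into (−180°, 180°]: -37.611°.
Δφ = -36.878 − -55.230 = 18.352°.
a = sin²(Δφ/2) + cos φ₁ · cos φ₂ · sin²(Δλ/2) = 0.072833.
c = 2·atan2(√a, √(1−a)) = 0.54653 rad → d = 6371·c ≈ 3481.94 km.

3482 km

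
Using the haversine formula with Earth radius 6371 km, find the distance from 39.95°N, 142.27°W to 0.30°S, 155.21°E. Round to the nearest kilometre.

7727 km

Δλ = 155.21 − -142.27 = 297.48°; wrapped into (−180°, 180°]: -62.52°.
Δφ = -0.30 − 39.95 = -40.25°.
a = sin²(Δφ/2) + cos φ₁ · cos φ₂ · sin²(Δλ/2) = 0.324813.
c = 2·atan2(√a, √(1−a)) = 1.21283 rad → d = 6371·c ≈ 7726.91 km.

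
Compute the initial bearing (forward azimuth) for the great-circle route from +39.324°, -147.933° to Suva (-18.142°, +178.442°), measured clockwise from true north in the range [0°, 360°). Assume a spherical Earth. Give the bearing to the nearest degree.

215°

Δλ = 178.442 − -147.933 = 326.375°; wrapped into (−180°, 180°]: -33.625°.
θ = atan2( sin Δλ · cos φ₂ , cos φ₁ · sin φ₂ − sin φ₁ · cos φ₂ · cos Δλ )
  = atan2(-0.52623, -0.74231) = -144.667° → normalised to [0°, 360°): 215.333°.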